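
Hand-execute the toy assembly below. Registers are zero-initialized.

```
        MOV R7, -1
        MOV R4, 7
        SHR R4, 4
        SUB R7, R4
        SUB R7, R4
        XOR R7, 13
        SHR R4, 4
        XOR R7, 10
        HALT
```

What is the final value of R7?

after MOV R7, -1: R7=-1
after MOV R4, 7: R4=7
after SHR R4, 4: R4=7>>4=0
after SUB R7, R4: R7=(-1)-0=-1
after SUB R7, R4: R7=(-1)-0=-1
after XOR R7, 13: R7=(-1)^13=-14
after SHR R4, 4: R4=0>>4=0
after XOR R7, 10: R7=(-14)^10=-8
halt.

-8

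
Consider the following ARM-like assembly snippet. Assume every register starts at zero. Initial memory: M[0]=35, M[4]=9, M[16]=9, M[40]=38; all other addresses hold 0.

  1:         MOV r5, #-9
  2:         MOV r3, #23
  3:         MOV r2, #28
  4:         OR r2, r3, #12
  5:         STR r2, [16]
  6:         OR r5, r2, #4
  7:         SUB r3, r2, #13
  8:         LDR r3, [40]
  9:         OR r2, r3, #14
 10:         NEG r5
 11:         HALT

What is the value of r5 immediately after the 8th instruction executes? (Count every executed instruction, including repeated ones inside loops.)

31

r5=-9
r3=23
r2=28
r2=23|12=31
STR r2, [16] → M[16]=31
r5=31|4=31
r3=31-13=18
r3=M[40]=38
After step 8: r5 = 31.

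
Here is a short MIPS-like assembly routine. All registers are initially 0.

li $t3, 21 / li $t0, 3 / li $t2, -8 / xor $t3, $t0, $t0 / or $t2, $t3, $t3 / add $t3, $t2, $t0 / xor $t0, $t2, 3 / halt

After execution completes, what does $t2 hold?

0

li $t3, 21 → $t3=21
li $t0, 3 → $t0=3
li $t2, -8 → $t2=-8
xor $t3, $t0, $t0 → $t3=3^3=0
or $t2, $t3, $t3 → $t2=0|0=0
add $t3, $t2, $t0 → $t3=0+3=3
xor $t0, $t2, 3 → $t0=0^3=3
halt.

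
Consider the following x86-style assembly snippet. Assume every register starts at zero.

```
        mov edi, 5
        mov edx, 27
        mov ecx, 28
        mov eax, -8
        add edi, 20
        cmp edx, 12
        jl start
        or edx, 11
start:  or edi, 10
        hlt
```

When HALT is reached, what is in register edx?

edi=5
edx=27
ecx=28
eax=-8
edi=5+20=25
cmp edx, 12  (cmp 27,12)
jl start: not taken
edx=27|11=27
edi=25|10=27
halt.

27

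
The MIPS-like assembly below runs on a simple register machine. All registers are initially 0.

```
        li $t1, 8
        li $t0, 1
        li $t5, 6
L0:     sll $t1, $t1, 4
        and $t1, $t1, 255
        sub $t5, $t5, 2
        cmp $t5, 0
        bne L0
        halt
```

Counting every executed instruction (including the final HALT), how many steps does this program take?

li $t1, 8 → $t1=8
li $t0, 1 → $t0=1
li $t5, 6 → $t5=6
sll $t1, $t1, 4 → $t1=8<<4=128
and $t1, $t1, 255 → $t1=128&255=128
sub $t5, $t5, 2 → $t5=6-2=4
cmp $t5, 0  (cmp 4,0)
bne L0: taken
sll $t1, $t1, 4 → $t1=128<<4=2048
and $t1, $t1, 255 → $t1=2048&255=0
sub $t5, $t5, 2 → $t5=4-2=2
cmp $t5, 0  (cmp 2,0)
bne L0: taken
sll $t1, $t1, 4 → $t1=0<<4=0
and $t1, $t1, 255 → $t1=0&255=0
sub $t5, $t5, 2 → $t5=2-2=0
cmp $t5, 0  (cmp 0,0)
bne L0: not taken
halt.
Total executed instructions: 19.

19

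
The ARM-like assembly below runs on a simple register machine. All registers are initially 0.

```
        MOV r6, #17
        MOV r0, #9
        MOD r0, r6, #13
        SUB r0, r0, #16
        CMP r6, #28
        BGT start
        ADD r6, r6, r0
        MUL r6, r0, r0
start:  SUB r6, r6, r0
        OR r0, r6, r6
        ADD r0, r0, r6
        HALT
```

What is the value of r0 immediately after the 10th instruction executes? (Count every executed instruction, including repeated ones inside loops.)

r6=17
r0=9
r0=17%13=4
r0=4-16=-12
CMP r6, #28  (cmp 17,28)
BGT start: not taken
r6=17+(-12)=5
r6=(-12)*(-12)=144
r6=144-(-12)=156
r0=156|156=156
After step 10: r0 = 156.

156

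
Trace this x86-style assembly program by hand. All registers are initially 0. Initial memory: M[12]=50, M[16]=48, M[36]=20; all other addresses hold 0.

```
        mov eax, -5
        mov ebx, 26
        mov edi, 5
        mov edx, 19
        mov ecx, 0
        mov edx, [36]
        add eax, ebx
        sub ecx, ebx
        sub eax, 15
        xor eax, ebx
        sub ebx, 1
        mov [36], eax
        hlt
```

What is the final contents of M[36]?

mov eax, -5 → eax=-5
mov ebx, 26 → ebx=26
mov edi, 5 → edi=5
mov edx, 19 → edx=19
mov ecx, 0 → ecx=0
mov edx, [36] → edx=M[36]=20
add eax, ebx → eax=(-5)+26=21
sub ecx, ebx → ecx=0-26=-26
sub eax, 15 → eax=21-15=6
xor eax, ebx → eax=6^26=28
sub ebx, 1 → ebx=26-1=25
mov [36], eax → M[36]=28
halt.

28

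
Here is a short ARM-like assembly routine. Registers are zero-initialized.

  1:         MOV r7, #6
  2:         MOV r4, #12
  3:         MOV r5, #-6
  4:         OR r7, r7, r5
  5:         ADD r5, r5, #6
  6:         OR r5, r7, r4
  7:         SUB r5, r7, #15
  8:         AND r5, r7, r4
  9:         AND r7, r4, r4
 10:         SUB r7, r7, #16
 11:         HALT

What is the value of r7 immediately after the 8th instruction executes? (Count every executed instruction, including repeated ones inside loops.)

MOV r7, #6 → r7=6
MOV r4, #12 → r4=12
MOV r5, #-6 → r5=-6
OR r7, r7, r5 → r7=6|(-6)=-2
ADD r5, r5, #6 → r5=(-6)+6=0
OR r5, r7, r4 → r5=(-2)|12=-2
SUB r5, r7, #15 → r5=(-2)-15=-17
AND r5, r7, r4 → r5=(-2)&12=12
After step 8: r7 = -2.

-2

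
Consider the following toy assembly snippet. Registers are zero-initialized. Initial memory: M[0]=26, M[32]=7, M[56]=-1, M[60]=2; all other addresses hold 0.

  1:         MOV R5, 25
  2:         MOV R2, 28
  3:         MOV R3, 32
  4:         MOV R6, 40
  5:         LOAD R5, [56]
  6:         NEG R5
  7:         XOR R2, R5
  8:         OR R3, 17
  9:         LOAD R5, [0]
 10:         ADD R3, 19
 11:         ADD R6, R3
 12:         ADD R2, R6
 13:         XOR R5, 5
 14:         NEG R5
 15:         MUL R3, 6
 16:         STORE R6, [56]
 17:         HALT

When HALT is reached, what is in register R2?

MOV R5, 25 → R5=25
MOV R2, 28 → R2=28
MOV R3, 32 → R3=32
MOV R6, 40 → R6=40
LOAD R5, [56] → R5=M[56]=-1
NEG R5 → R5=-(-1)=1
XOR R2, R5 → R2=28^1=29
OR R3, 17 → R3=32|17=49
LOAD R5, [0] → R5=M[0]=26
ADD R3, 19 → R3=49+19=68
ADD R6, R3 → R6=40+68=108
ADD R2, R6 → R2=29+108=137
XOR R5, 5 → R5=26^5=31
NEG R5 → R5=-(31)=-31
MUL R3, 6 → R3=68*6=408
STORE R6, [56] → M[56]=108
halt.

137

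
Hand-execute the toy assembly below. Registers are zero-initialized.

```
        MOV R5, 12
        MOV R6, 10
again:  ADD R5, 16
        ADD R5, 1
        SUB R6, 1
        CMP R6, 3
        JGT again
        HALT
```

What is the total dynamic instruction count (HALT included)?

MOV R5, 12 → R5=12
MOV R6, 10 → R6=10
ADD R5, 16 → R5=12+16=28
ADD R5, 1 → R5=28+1=29
SUB R6, 1 → R6=10-1=9
CMP R6, 3  (cmp 9,3)
JGT again: taken
ADD R5, 16 → R5=29+16=45
ADD R5, 1 → R5=45+1=46
SUB R6, 1 → R6=9-1=8
CMP R6, 3  (cmp 8,3)
JGT again: taken
ADD R5, 16 → R5=46+16=62
ADD R5, 1 → R5=62+1=63
SUB R6, 1 → R6=8-1=7
CMP R6, 3  (cmp 7,3)
JGT again: taken
ADD R5, 16 → R5=63+16=79
ADD R5, 1 → R5=79+1=80
SUB R6, 1 → R6=7-1=6
CMP R6, 3  (cmp 6,3)
JGT again: taken
ADD R5, 16 → R5=80+16=96
ADD R5, 1 → R5=96+1=97
SUB R6, 1 → R6=6-1=5
CMP R6, 3  (cmp 5,3)
JGT again: taken
ADD R5, 16 → R5=97+16=113
ADD R5, 1 → R5=113+1=114
SUB R6, 1 → R6=5-1=4
CMP R6, 3  (cmp 4,3)
JGT again: taken
ADD R5, 16 → R5=114+16=130
ADD R5, 1 → R5=130+1=131
SUB R6, 1 → R6=4-1=3
CMP R6, 3  (cmp 3,3)
JGT again: not taken
halt.
Total executed instructions: 38.

38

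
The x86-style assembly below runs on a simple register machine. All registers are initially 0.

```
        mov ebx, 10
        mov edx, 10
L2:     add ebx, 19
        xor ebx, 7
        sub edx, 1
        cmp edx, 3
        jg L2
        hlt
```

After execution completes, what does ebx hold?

122

ebx=10
edx=10
ebx=10+19=29
ebx=29^7=26
edx=10-1=9
cmp edx, 3  (cmp 9,3)
jg L2: taken
ebx=26+19=45
ebx=45^7=42
edx=9-1=8
cmp edx, 3  (cmp 8,3)
jg L2: taken
ebx=42+19=61
ebx=61^7=58
edx=8-1=7
cmp edx, 3  (cmp 7,3)
jg L2: taken
ebx=58+19=77
ebx=77^7=74
edx=7-1=6
cmp edx, 3  (cmp 6,3)
jg L2: taken
ebx=74+19=93
ebx=93^7=90
edx=6-1=5
cmp edx, 3  (cmp 5,3)
jg L2: taken
ebx=90+19=109
ebx=109^7=106
edx=5-1=4
cmp edx, 3  (cmp 4,3)
jg L2: taken
ebx=106+19=125
ebx=125^7=122
edx=4-1=3
cmp edx, 3  (cmp 3,3)
jg L2: not taken
halt.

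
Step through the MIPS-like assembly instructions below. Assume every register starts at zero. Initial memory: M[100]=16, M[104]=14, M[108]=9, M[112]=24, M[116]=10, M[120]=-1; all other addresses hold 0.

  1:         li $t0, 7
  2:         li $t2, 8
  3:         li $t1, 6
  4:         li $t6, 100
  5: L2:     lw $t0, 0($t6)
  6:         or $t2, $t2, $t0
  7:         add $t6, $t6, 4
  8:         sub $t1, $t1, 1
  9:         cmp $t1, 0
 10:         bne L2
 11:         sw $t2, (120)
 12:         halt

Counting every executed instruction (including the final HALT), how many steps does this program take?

after li $t0, 7: $t0=7
after li $t2, 8: $t2=8
after li $t1, 6: $t1=6
after li $t6, 100: $t6=100
after lw $t0, 0($t6): $t0=M[100]=16
after or $t2, $t2, $t0: $t2=8|16=24
after add $t6, $t6, 4: $t6=100+4=104
after sub $t1, $t1, 1: $t1=6-1=5
cmp $t1, 0  (cmp 5,0)
bne L2: taken
after lw $t0, 0($t6): $t0=M[104]=14
after or $t2, $t2, $t0: $t2=24|14=30
after add $t6, $t6, 4: $t6=104+4=108
after sub $t1, $t1, 1: $t1=5-1=4
cmp $t1, 0  (cmp 4,0)
bne L2: taken
after lw $t0, 0($t6): $t0=M[108]=9
after or $t2, $t2, $t0: $t2=30|9=31
after add $t6, $t6, 4: $t6=108+4=112
after sub $t1, $t1, 1: $t1=4-1=3
cmp $t1, 0  (cmp 3,0)
bne L2: taken
after lw $t0, 0($t6): $t0=M[112]=24
after or $t2, $t2, $t0: $t2=31|24=31
after add $t6, $t6, 4: $t6=112+4=116
after sub $t1, $t1, 1: $t1=3-1=2
cmp $t1, 0  (cmp 2,0)
bne L2: taken
after lw $t0, 0($t6): $t0=M[116]=10
after or $t2, $t2, $t0: $t2=31|10=31
after add $t6, $t6, 4: $t6=116+4=120
after sub $t1, $t1, 1: $t1=2-1=1
cmp $t1, 0  (cmp 1,0)
bne L2: taken
after lw $t0, 0($t6): $t0=M[120]=-1
after or $t2, $t2, $t0: $t2=31|(-1)=-1
after add $t6, $t6, 4: $t6=120+4=124
after sub $t1, $t1, 1: $t1=1-1=0
cmp $t1, 0  (cmp 0,0)
bne L2: not taken
sw $t2, (120) → M[120]=-1
halt.
Total executed instructions: 42.

42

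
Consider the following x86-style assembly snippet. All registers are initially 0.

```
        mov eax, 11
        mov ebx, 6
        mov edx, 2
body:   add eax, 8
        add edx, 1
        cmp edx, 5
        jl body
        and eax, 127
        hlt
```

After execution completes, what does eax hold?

after mov eax, 11: eax=11
after mov ebx, 6: ebx=6
after mov edx, 2: edx=2
after add eax, 8: eax=11+8=19
after add edx, 1: edx=2+1=3
cmp edx, 5  (cmp 3,5)
jl body: taken
after add eax, 8: eax=19+8=27
after add edx, 1: edx=3+1=4
cmp edx, 5  (cmp 4,5)
jl body: taken
after add eax, 8: eax=27+8=35
after add edx, 1: edx=4+1=5
cmp edx, 5  (cmp 5,5)
jl body: not taken
after and eax, 127: eax=35&127=35
halt.

35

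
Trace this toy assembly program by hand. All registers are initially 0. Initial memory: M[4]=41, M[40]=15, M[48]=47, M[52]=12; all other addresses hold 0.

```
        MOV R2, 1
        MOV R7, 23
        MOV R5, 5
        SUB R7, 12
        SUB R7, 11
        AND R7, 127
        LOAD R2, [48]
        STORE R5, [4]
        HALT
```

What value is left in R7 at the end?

0

after MOV R2, 1: R2=1
after MOV R7, 23: R7=23
after MOV R5, 5: R5=5
after SUB R7, 12: R7=23-12=11
after SUB R7, 11: R7=11-11=0
after AND R7, 127: R7=0&127=0
after LOAD R2, [48]: R2=M[48]=47
STORE R5, [4] → M[4]=5
halt.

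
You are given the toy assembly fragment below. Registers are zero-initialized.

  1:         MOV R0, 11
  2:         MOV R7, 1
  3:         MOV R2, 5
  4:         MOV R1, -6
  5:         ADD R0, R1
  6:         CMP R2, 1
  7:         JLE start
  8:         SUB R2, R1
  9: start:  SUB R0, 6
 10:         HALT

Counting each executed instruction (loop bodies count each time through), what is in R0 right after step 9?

-1

R0=11
R7=1
R2=5
R1=-6
R0=11+(-6)=5
CMP R2, 1  (cmp 5,1)
JLE start: not taken
R2=5-(-6)=11
R0=5-6=-1
After step 9: R0 = -1.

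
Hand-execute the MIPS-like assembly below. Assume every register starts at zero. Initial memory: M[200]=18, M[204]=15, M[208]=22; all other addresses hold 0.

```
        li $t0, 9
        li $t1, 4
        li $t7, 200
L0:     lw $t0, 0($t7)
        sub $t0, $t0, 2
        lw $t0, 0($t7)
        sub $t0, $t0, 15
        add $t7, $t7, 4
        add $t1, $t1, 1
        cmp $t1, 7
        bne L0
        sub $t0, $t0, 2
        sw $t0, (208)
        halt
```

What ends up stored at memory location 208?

after li $t0, 9: $t0=9
after li $t1, 4: $t1=4
after li $t7, 200: $t7=200
after lw $t0, 0($t7): $t0=M[200]=18
after sub $t0, $t0, 2: $t0=18-2=16
after lw $t0, 0($t7): $t0=M[200]=18
after sub $t0, $t0, 15: $t0=18-15=3
after add $t7, $t7, 4: $t7=200+4=204
after add $t1, $t1, 1: $t1=4+1=5
cmp $t1, 7  (cmp 5,7)
bne L0: taken
after lw $t0, 0($t7): $t0=M[204]=15
after sub $t0, $t0, 2: $t0=15-2=13
after lw $t0, 0($t7): $t0=M[204]=15
after sub $t0, $t0, 15: $t0=15-15=0
after add $t7, $t7, 4: $t7=204+4=208
after add $t1, $t1, 1: $t1=5+1=6
cmp $t1, 7  (cmp 6,7)
bne L0: taken
after lw $t0, 0($t7): $t0=M[208]=22
after sub $t0, $t0, 2: $t0=22-2=20
after lw $t0, 0($t7): $t0=M[208]=22
after sub $t0, $t0, 15: $t0=22-15=7
after add $t7, $t7, 4: $t7=208+4=212
after add $t1, $t1, 1: $t1=6+1=7
cmp $t1, 7  (cmp 7,7)
bne L0: not taken
after sub $t0, $t0, 2: $t0=7-2=5
sw $t0, (208) → M[208]=5
halt.

5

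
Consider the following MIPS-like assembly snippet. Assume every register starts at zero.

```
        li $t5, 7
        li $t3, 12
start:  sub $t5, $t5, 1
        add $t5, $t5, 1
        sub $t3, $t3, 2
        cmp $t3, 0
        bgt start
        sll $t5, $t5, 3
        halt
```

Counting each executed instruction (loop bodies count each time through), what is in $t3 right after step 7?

$t5=7
$t3=12
$t5=7-1=6
$t5=6+1=7
$t3=12-2=10
cmp $t3, 0  (cmp 10,0)
bgt start: taken
After step 7: $t3 = 10.

10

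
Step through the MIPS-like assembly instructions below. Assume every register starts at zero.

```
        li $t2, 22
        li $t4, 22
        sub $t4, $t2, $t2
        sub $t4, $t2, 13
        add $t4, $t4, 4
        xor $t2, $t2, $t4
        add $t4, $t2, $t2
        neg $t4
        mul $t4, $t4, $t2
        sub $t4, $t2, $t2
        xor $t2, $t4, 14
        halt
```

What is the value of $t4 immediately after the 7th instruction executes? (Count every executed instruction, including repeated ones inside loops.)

54

$t2=22
$t4=22
$t4=22-22=0
$t4=22-13=9
$t4=9+4=13
$t2=22^13=27
$t4=27+27=54
After step 7: $t4 = 54.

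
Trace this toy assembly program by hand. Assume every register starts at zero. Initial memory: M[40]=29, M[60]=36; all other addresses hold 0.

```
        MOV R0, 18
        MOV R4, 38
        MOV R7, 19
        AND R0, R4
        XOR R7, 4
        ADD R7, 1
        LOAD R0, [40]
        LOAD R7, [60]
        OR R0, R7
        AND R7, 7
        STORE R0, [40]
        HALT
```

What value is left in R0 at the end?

61

R0=18
R4=38
R7=19
R0=18&38=2
R7=19^4=23
R7=23+1=24
R0=M[40]=29
R7=M[60]=36
R0=29|36=61
R7=36&7=4
STORE R0, [40] → M[40]=61
halt.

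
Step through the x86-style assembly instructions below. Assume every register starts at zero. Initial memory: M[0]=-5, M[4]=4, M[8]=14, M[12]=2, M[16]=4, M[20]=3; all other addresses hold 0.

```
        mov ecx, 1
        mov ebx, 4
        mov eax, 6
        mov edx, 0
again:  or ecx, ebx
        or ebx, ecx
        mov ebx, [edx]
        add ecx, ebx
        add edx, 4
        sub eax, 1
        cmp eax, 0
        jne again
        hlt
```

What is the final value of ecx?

after mov ecx, 1: ecx=1
after mov ebx, 4: ebx=4
after mov eax, 6: eax=6
after mov edx, 0: edx=0
after or ecx, ebx: ecx=1|4=5
after or ebx, ecx: ebx=4|5=5
after mov ebx, [edx]: ebx=M[0]=-5
after add ecx, ebx: ecx=5+(-5)=0
after add edx, 4: edx=0+4=4
after sub eax, 1: eax=6-1=5
cmp eax, 0  (cmp 5,0)
jne again: taken
after or ecx, ebx: ecx=0|(-5)=-5
after or ebx, ecx: ebx=(-5)|(-5)=-5
after mov ebx, [edx]: ebx=M[4]=4
after add ecx, ebx: ecx=(-5)+4=-1
after add edx, 4: edx=4+4=8
after sub eax, 1: eax=5-1=4
cmp eax, 0  (cmp 4,0)
jne again: taken
after or ecx, ebx: ecx=(-1)|4=-1
after or ebx, ecx: ebx=4|(-1)=-1
after mov ebx, [edx]: ebx=M[8]=14
after add ecx, ebx: ecx=(-1)+14=13
after add edx, 4: edx=8+4=12
after sub eax, 1: eax=4-1=3
cmp eax, 0  (cmp 3,0)
jne again: taken
after or ecx, ebx: ecx=13|14=15
after or ebx, ecx: ebx=14|15=15
after mov ebx, [edx]: ebx=M[12]=2
after add ecx, ebx: ecx=15+2=17
after add edx, 4: edx=12+4=16
after sub eax, 1: eax=3-1=2
cmp eax, 0  (cmp 2,0)
jne again: taken
after or ecx, ebx: ecx=17|2=19
after or ebx, ecx: ebx=2|19=19
after mov ebx, [edx]: ebx=M[16]=4
after add ecx, ebx: ecx=19+4=23
after add edx, 4: edx=16+4=20
after sub eax, 1: eax=2-1=1
cmp eax, 0  (cmp 1,0)
jne again: taken
after or ecx, ebx: ecx=23|4=23
after or ebx, ecx: ebx=4|23=23
after mov ebx, [edx]: ebx=M[20]=3
after add ecx, ebx: ecx=23+3=26
after add edx, 4: edx=20+4=24
after sub eax, 1: eax=1-1=0
cmp eax, 0  (cmp 0,0)
jne again: not taken
halt.

26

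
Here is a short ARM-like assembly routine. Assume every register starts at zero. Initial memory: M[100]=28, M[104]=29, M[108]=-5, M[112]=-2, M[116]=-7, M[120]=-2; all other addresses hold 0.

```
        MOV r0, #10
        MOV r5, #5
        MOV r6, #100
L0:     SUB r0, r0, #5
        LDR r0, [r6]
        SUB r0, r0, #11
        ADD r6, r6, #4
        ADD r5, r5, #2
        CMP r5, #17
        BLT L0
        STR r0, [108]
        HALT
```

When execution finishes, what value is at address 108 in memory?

after MOV r0, #10: r0=10
after MOV r5, #5: r5=5
after MOV r6, #100: r6=100
after SUB r0, r0, #5: r0=10-5=5
after LDR r0, [r6]: r0=M[100]=28
after SUB r0, r0, #11: r0=28-11=17
after ADD r6, r6, #4: r6=100+4=104
after ADD r5, r5, #2: r5=5+2=7
CMP r5, #17  (cmp 7,17)
BLT L0: taken
after SUB r0, r0, #5: r0=17-5=12
after LDR r0, [r6]: r0=M[104]=29
after SUB r0, r0, #11: r0=29-11=18
after ADD r6, r6, #4: r6=104+4=108
after ADD r5, r5, #2: r5=7+2=9
CMP r5, #17  (cmp 9,17)
BLT L0: taken
after SUB r0, r0, #5: r0=18-5=13
after LDR r0, [r6]: r0=M[108]=-5
after SUB r0, r0, #11: r0=(-5)-11=-16
after ADD r6, r6, #4: r6=108+4=112
after ADD r5, r5, #2: r5=9+2=11
CMP r5, #17  (cmp 11,17)
BLT L0: taken
after SUB r0, r0, #5: r0=(-16)-5=-21
after LDR r0, [r6]: r0=M[112]=-2
after SUB r0, r0, #11: r0=(-2)-11=-13
after ADD r6, r6, #4: r6=112+4=116
after ADD r5, r5, #2: r5=11+2=13
CMP r5, #17  (cmp 13,17)
BLT L0: taken
after SUB r0, r0, #5: r0=(-13)-5=-18
after LDR r0, [r6]: r0=M[116]=-7
after SUB r0, r0, #11: r0=(-7)-11=-18
after ADD r6, r6, #4: r6=116+4=120
after ADD r5, r5, #2: r5=13+2=15
CMP r5, #17  (cmp 15,17)
BLT L0: taken
after SUB r0, r0, #5: r0=(-18)-5=-23
after LDR r0, [r6]: r0=M[120]=-2
after SUB r0, r0, #11: r0=(-2)-11=-13
after ADD r6, r6, #4: r6=120+4=124
after ADD r5, r5, #2: r5=15+2=17
CMP r5, #17  (cmp 17,17)
BLT L0: not taken
STR r0, [108] → M[108]=-13
halt.

-13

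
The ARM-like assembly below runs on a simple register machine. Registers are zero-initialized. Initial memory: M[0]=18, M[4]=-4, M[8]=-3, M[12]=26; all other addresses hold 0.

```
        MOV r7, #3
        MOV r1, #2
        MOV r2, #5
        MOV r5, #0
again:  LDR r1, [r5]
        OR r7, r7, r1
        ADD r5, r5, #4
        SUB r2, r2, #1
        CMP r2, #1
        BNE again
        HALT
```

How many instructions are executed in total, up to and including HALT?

after MOV r7, #3: r7=3
after MOV r1, #2: r1=2
after MOV r2, #5: r2=5
after MOV r5, #0: r5=0
after LDR r1, [r5]: r1=M[0]=18
after OR r7, r7, r1: r7=3|18=19
after ADD r5, r5, #4: r5=0+4=4
after SUB r2, r2, #1: r2=5-1=4
CMP r2, #1  (cmp 4,1)
BNE again: taken
after LDR r1, [r5]: r1=M[4]=-4
after OR r7, r7, r1: r7=19|(-4)=-1
after ADD r5, r5, #4: r5=4+4=8
after SUB r2, r2, #1: r2=4-1=3
CMP r2, #1  (cmp 3,1)
BNE again: taken
after LDR r1, [r5]: r1=M[8]=-3
after OR r7, r7, r1: r7=(-1)|(-3)=-1
after ADD r5, r5, #4: r5=8+4=12
after SUB r2, r2, #1: r2=3-1=2
CMP r2, #1  (cmp 2,1)
BNE again: taken
after LDR r1, [r5]: r1=M[12]=26
after OR r7, r7, r1: r7=(-1)|26=-1
after ADD r5, r5, #4: r5=12+4=16
after SUB r2, r2, #1: r2=2-1=1
CMP r2, #1  (cmp 1,1)
BNE again: not taken
halt.
Total executed instructions: 29.

29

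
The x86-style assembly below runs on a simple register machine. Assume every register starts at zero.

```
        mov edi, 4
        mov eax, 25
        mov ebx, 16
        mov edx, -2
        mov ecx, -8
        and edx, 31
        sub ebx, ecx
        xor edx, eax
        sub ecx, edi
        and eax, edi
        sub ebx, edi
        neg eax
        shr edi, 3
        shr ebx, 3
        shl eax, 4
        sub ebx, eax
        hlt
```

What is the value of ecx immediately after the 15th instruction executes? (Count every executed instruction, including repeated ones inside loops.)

-12

edi=4
eax=25
ebx=16
edx=-2
ecx=-8
edx=(-2)&31=30
ebx=16-(-8)=24
edx=30^25=7
ecx=(-8)-4=-12
eax=25&4=0
ebx=24-4=20
eax=-(0)=0
edi=4>>3=0
ebx=20>>3=2
eax=0<<4=0
After step 15: ecx = -12.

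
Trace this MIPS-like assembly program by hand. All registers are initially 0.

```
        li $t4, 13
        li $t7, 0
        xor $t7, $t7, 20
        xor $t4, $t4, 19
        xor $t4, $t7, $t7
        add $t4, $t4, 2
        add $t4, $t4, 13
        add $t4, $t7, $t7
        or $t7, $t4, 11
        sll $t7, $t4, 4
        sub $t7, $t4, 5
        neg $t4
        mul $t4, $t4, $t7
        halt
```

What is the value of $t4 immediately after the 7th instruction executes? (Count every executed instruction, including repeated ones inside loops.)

$t4=13
$t7=0
$t7=0^20=20
$t4=13^19=30
$t4=20^20=0
$t4=0+2=2
$t4=2+13=15
After step 7: $t4 = 15.

15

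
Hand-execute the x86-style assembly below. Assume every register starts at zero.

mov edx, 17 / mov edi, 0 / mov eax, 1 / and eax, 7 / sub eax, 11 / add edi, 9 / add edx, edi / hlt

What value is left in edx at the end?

mov edx, 17 → edx=17
mov edi, 0 → edi=0
mov eax, 1 → eax=1
and eax, 7 → eax=1&7=1
sub eax, 11 → eax=1-11=-10
add edi, 9 → edi=0+9=9
add edx, edi → edx=17+9=26
halt.

26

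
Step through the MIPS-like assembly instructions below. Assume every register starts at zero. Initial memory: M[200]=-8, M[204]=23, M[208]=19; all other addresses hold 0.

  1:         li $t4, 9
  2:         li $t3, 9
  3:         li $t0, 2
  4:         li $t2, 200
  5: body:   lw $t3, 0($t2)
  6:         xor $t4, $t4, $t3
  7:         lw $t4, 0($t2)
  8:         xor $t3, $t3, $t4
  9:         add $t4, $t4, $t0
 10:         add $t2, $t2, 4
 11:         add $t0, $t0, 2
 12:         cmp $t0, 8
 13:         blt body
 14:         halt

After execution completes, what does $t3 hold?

$t4=9
$t3=9
$t0=2
$t2=200
$t3=M[200]=-8
$t4=9^(-8)=-15
$t4=M[200]=-8
$t3=(-8)^(-8)=0
$t4=(-8)+2=-6
$t2=200+4=204
$t0=2+2=4
cmp $t0, 8  (cmp 4,8)
blt body: taken
$t3=M[204]=23
$t4=(-6)^23=-19
$t4=M[204]=23
$t3=23^23=0
$t4=23+4=27
$t2=204+4=208
$t0=4+2=6
cmp $t0, 8  (cmp 6,8)
blt body: taken
$t3=M[208]=19
$t4=27^19=8
$t4=M[208]=19
$t3=19^19=0
$t4=19+6=25
$t2=208+4=212
$t0=6+2=8
cmp $t0, 8  (cmp 8,8)
blt body: not taken
halt.

0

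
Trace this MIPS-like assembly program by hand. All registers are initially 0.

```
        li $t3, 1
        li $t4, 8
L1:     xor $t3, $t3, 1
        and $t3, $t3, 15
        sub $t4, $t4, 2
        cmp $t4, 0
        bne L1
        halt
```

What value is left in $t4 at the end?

0

after li $t3, 1: $t3=1
after li $t4, 8: $t4=8
after xor $t3, $t3, 1: $t3=1^1=0
after and $t3, $t3, 15: $t3=0&15=0
after sub $t4, $t4, 2: $t4=8-2=6
cmp $t4, 0  (cmp 6,0)
bne L1: taken
after xor $t3, $t3, 1: $t3=0^1=1
after and $t3, $t3, 15: $t3=1&15=1
after sub $t4, $t4, 2: $t4=6-2=4
cmp $t4, 0  (cmp 4,0)
bne L1: taken
after xor $t3, $t3, 1: $t3=1^1=0
after and $t3, $t3, 15: $t3=0&15=0
after sub $t4, $t4, 2: $t4=4-2=2
cmp $t4, 0  (cmp 2,0)
bne L1: taken
after xor $t3, $t3, 1: $t3=0^1=1
after and $t3, $t3, 15: $t3=1&15=1
after sub $t4, $t4, 2: $t4=2-2=0
cmp $t4, 0  (cmp 0,0)
bne L1: not taken
halt.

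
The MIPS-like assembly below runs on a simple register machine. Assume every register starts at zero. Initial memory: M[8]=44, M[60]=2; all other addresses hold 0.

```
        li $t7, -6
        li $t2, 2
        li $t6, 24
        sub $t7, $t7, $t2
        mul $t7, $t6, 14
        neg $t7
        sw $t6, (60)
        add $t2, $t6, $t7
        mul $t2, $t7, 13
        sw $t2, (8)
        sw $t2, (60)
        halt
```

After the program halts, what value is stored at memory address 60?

after li $t7, -6: $t7=-6
after li $t2, 2: $t2=2
after li $t6, 24: $t6=24
after sub $t7, $t7, $t2: $t7=(-6)-2=-8
after mul $t7, $t6, 14: $t7=24*14=336
after neg $t7: $t7=-(336)=-336
sw $t6, (60) → M[60]=24
after add $t2, $t6, $t7: $t2=24+(-336)=-312
after mul $t2, $t7, 13: $t2=(-336)*13=-4368
sw $t2, (8) → M[8]=-4368
sw $t2, (60) → M[60]=-4368
halt.

-4368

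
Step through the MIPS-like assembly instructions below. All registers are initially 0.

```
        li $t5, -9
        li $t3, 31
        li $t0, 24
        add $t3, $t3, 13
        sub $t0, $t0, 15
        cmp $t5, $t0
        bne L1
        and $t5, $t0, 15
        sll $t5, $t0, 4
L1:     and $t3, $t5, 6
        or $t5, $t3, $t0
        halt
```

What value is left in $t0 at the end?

9

li $t5, -9 → $t5=-9
li $t3, 31 → $t3=31
li $t0, 24 → $t0=24
add $t3, $t3, 13 → $t3=31+13=44
sub $t0, $t0, 15 → $t0=24-15=9
cmp $t5, $t0  (cmp -9,9)
bne L1: taken
and $t3, $t5, 6 → $t3=(-9)&6=6
or $t5, $t3, $t0 → $t5=6|9=15
halt.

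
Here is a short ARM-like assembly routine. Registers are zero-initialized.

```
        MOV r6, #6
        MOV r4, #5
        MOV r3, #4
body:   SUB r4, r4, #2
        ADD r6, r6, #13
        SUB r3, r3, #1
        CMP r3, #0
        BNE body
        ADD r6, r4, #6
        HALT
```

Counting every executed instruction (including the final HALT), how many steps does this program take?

r6=6
r4=5
r3=4
r4=5-2=3
r6=6+13=19
r3=4-1=3
CMP r3, #0  (cmp 3,0)
BNE body: taken
r4=3-2=1
r6=19+13=32
r3=3-1=2
CMP r3, #0  (cmp 2,0)
BNE body: taken
r4=1-2=-1
r6=32+13=45
r3=2-1=1
CMP r3, #0  (cmp 1,0)
BNE body: taken
r4=(-1)-2=-3
r6=45+13=58
r3=1-1=0
CMP r3, #0  (cmp 0,0)
BNE body: not taken
r6=(-3)+6=3
halt.
Total executed instructions: 25.

25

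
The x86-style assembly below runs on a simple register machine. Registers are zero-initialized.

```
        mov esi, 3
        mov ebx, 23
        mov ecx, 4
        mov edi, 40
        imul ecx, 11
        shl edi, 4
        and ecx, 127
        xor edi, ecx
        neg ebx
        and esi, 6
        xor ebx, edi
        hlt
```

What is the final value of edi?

684

mov esi, 3 → esi=3
mov ebx, 23 → ebx=23
mov ecx, 4 → ecx=4
mov edi, 40 → edi=40
imul ecx, 11 → ecx=4*11=44
shl edi, 4 → edi=40<<4=640
and ecx, 127 → ecx=44&127=44
xor edi, ecx → edi=640^44=684
neg ebx → ebx=-(23)=-23
and esi, 6 → esi=3&6=2
xor ebx, edi → ebx=(-23)^684=-699
halt.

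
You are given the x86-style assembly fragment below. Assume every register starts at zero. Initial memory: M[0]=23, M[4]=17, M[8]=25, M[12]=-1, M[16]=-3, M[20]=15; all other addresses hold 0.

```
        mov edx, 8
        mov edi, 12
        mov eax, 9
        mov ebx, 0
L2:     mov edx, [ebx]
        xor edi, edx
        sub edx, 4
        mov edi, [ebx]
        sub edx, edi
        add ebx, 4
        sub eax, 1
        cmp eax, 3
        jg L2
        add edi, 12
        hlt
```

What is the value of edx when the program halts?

-4

mov edx, 8 → edx=8
mov edi, 12 → edi=12
mov eax, 9 → eax=9
mov ebx, 0 → ebx=0
mov edx, [ebx] → edx=M[0]=23
xor edi, edx → edi=12^23=27
sub edx, 4 → edx=23-4=19
mov edi, [ebx] → edi=M[0]=23
sub edx, edi → edx=19-23=-4
add ebx, 4 → ebx=0+4=4
sub eax, 1 → eax=9-1=8
cmp eax, 3  (cmp 8,3)
jg L2: taken
mov edx, [ebx] → edx=M[4]=17
xor edi, edx → edi=23^17=6
sub edx, 4 → edx=17-4=13
mov edi, [ebx] → edi=M[4]=17
sub edx, edi → edx=13-17=-4
add ebx, 4 → ebx=4+4=8
sub eax, 1 → eax=8-1=7
cmp eax, 3  (cmp 7,3)
jg L2: taken
mov edx, [ebx] → edx=M[8]=25
xor edi, edx → edi=17^25=8
sub edx, 4 → edx=25-4=21
mov edi, [ebx] → edi=M[8]=25
sub edx, edi → edx=21-25=-4
add ebx, 4 → ebx=8+4=12
sub eax, 1 → eax=7-1=6
cmp eax, 3  (cmp 6,3)
jg L2: taken
mov edx, [ebx] → edx=M[12]=-1
xor edi, edx → edi=25^(-1)=-26
sub edx, 4 → edx=(-1)-4=-5
mov edi, [ebx] → edi=M[12]=-1
sub edx, edi → edx=(-5)-(-1)=-4
add ebx, 4 → ebx=12+4=16
sub eax, 1 → eax=6-1=5
cmp eax, 3  (cmp 5,3)
jg L2: taken
mov edx, [ebx] → edx=M[16]=-3
xor edi, edx → edi=(-1)^(-3)=2
sub edx, 4 → edx=(-3)-4=-7
mov edi, [ebx] → edi=M[16]=-3
sub edx, edi → edx=(-7)-(-3)=-4
add ebx, 4 → ebx=16+4=20
sub eax, 1 → eax=5-1=4
cmp eax, 3  (cmp 4,3)
jg L2: taken
mov edx, [ebx] → edx=M[20]=15
xor edi, edx → edi=(-3)^15=-14
sub edx, 4 → edx=15-4=11
mov edi, [ebx] → edi=M[20]=15
sub edx, edi → edx=11-15=-4
add ebx, 4 → ebx=20+4=24
sub eax, 1 → eax=4-1=3
cmp eax, 3  (cmp 3,3)
jg L2: not taken
add edi, 12 → edi=15+12=27
halt.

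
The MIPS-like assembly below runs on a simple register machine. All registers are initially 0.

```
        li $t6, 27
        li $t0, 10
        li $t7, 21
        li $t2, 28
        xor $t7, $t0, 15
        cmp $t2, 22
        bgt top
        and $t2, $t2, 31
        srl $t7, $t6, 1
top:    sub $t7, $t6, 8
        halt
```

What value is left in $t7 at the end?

$t6=27
$t0=10
$t7=21
$t2=28
$t7=10^15=5
cmp $t2, 22  (cmp 28,22)
bgt top: taken
$t7=27-8=19
halt.

19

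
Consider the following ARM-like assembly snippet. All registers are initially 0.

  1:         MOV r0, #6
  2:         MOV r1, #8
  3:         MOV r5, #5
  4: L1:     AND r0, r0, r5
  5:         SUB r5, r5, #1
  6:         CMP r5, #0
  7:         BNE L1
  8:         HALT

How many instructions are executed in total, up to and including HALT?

24

MOV r0, #6 → r0=6
MOV r1, #8 → r1=8
MOV r5, #5 → r5=5
AND r0, r0, r5 → r0=6&5=4
SUB r5, r5, #1 → r5=5-1=4
CMP r5, #0  (cmp 4,0)
BNE L1: taken
AND r0, r0, r5 → r0=4&4=4
SUB r5, r5, #1 → r5=4-1=3
CMP r5, #0  (cmp 3,0)
BNE L1: taken
AND r0, r0, r5 → r0=4&3=0
SUB r5, r5, #1 → r5=3-1=2
CMP r5, #0  (cmp 2,0)
BNE L1: taken
AND r0, r0, r5 → r0=0&2=0
SUB r5, r5, #1 → r5=2-1=1
CMP r5, #0  (cmp 1,0)
BNE L1: taken
AND r0, r0, r5 → r0=0&1=0
SUB r5, r5, #1 → r5=1-1=0
CMP r5, #0  (cmp 0,0)
BNE L1: not taken
halt.
Total executed instructions: 24.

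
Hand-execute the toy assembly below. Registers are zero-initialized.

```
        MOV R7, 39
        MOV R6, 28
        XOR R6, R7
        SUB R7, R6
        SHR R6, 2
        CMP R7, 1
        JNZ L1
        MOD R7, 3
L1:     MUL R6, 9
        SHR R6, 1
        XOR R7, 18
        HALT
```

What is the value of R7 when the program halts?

-2

after MOV R7, 39: R7=39
after MOV R6, 28: R6=28
after XOR R6, R7: R6=28^39=59
after SUB R7, R6: R7=39-59=-20
after SHR R6, 2: R6=59>>2=14
CMP R7, 1  (cmp -20,1)
JNZ L1: taken
after MUL R6, 9: R6=14*9=126
after SHR R6, 1: R6=126>>1=63
after XOR R7, 18: R7=(-20)^18=-2
halt.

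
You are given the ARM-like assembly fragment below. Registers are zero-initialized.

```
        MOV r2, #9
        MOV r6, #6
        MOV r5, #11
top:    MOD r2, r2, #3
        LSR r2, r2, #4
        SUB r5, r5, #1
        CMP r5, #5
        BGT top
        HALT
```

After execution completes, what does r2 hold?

r2=9
r6=6
r5=11
r2=9%3=0
r2=0>>4=0
r5=11-1=10
CMP r5, #5  (cmp 10,5)
BGT top: taken
r2=0%3=0
r2=0>>4=0
r5=10-1=9
CMP r5, #5  (cmp 9,5)
BGT top: taken
r2=0%3=0
r2=0>>4=0
r5=9-1=8
CMP r5, #5  (cmp 8,5)
BGT top: taken
r2=0%3=0
r2=0>>4=0
r5=8-1=7
CMP r5, #5  (cmp 7,5)
BGT top: taken
r2=0%3=0
r2=0>>4=0
r5=7-1=6
CMP r5, #5  (cmp 6,5)
BGT top: taken
r2=0%3=0
r2=0>>4=0
r5=6-1=5
CMP r5, #5  (cmp 5,5)
BGT top: not taken
halt.

0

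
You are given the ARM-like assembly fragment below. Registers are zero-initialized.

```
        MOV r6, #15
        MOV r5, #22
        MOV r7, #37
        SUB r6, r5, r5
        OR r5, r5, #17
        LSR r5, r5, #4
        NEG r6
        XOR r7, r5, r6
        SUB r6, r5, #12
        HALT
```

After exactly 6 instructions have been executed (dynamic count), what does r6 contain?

r6=15
r5=22
r7=37
r6=22-22=0
r5=22|17=23
r5=23>>4=1
After step 6: r6 = 0.

0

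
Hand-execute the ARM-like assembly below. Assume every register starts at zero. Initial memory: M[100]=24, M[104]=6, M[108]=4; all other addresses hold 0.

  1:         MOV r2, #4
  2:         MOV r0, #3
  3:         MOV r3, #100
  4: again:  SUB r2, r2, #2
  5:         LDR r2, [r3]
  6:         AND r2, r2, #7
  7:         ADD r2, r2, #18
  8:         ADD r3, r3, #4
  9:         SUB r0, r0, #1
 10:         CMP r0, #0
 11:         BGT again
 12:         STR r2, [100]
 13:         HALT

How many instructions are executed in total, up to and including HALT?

r2=4
r0=3
r3=100
r2=4-2=2
r2=M[100]=24
r2=24&7=0
r2=0+18=18
r3=100+4=104
r0=3-1=2
CMP r0, #0  (cmp 2,0)
BGT again: taken
r2=18-2=16
r2=M[104]=6
r2=6&7=6
r2=6+18=24
r3=104+4=108
r0=2-1=1
CMP r0, #0  (cmp 1,0)
BGT again: taken
r2=24-2=22
r2=M[108]=4
r2=4&7=4
r2=4+18=22
r3=108+4=112
r0=1-1=0
CMP r0, #0  (cmp 0,0)
BGT again: not taken
STR r2, [100] → M[100]=22
halt.
Total executed instructions: 29.

29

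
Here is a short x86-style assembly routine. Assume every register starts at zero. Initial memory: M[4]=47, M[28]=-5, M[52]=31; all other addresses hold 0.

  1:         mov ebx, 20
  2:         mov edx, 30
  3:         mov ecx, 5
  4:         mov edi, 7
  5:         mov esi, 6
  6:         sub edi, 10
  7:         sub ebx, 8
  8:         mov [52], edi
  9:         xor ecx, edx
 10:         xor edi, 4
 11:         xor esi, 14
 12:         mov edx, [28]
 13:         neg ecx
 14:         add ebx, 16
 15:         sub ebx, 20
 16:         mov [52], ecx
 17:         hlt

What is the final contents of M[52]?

-27

after mov ebx, 20: ebx=20
after mov edx, 30: edx=30
after mov ecx, 5: ecx=5
after mov edi, 7: edi=7
after mov esi, 6: esi=6
after sub edi, 10: edi=7-10=-3
after sub ebx, 8: ebx=20-8=12
mov [52], edi → M[52]=-3
after xor ecx, edx: ecx=5^30=27
after xor edi, 4: edi=(-3)^4=-7
after xor esi, 14: esi=6^14=8
after mov edx, [28]: edx=M[28]=-5
after neg ecx: ecx=-(27)=-27
after add ebx, 16: ebx=12+16=28
after sub ebx, 20: ebx=28-20=8
mov [52], ecx → M[52]=-27
halt.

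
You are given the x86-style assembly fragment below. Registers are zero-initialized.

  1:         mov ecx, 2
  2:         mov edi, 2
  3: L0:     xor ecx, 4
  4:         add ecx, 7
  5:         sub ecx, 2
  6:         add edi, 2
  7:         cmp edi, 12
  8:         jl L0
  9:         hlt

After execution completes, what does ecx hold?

mov ecx, 2 → ecx=2
mov edi, 2 → edi=2
xor ecx, 4 → ecx=2^4=6
add ecx, 7 → ecx=6+7=13
sub ecx, 2 → ecx=13-2=11
add edi, 2 → edi=2+2=4
cmp edi, 12  (cmp 4,12)
jl L0: taken
xor ecx, 4 → ecx=11^4=15
add ecx, 7 → ecx=15+7=22
sub ecx, 2 → ecx=22-2=20
add edi, 2 → edi=4+2=6
cmp edi, 12  (cmp 6,12)
jl L0: taken
xor ecx, 4 → ecx=20^4=16
add ecx, 7 → ecx=16+7=23
sub ecx, 2 → ecx=23-2=21
add edi, 2 → edi=6+2=8
cmp edi, 12  (cmp 8,12)
jl L0: taken
xor ecx, 4 → ecx=21^4=17
add ecx, 7 → ecx=17+7=24
sub ecx, 2 → ecx=24-2=22
add edi, 2 → edi=8+2=10
cmp edi, 12  (cmp 10,12)
jl L0: taken
xor ecx, 4 → ecx=22^4=18
add ecx, 7 → ecx=18+7=25
sub ecx, 2 → ecx=25-2=23
add edi, 2 → edi=10+2=12
cmp edi, 12  (cmp 12,12)
jl L0: not taken
halt.

23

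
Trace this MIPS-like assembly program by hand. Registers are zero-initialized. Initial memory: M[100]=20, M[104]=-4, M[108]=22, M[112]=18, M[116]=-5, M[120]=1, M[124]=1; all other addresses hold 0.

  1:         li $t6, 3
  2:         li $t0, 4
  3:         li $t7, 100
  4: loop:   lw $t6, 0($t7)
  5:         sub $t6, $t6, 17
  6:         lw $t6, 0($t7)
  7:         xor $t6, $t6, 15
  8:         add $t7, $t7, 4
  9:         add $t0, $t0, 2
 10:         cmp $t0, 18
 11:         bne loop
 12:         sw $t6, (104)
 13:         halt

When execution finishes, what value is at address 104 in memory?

$t6=3
$t0=4
$t7=100
$t6=M[100]=20
$t6=20-17=3
$t6=M[100]=20
$t6=20^15=27
$t7=100+4=104
$t0=4+2=6
cmp $t0, 18  (cmp 6,18)
bne loop: taken
$t6=M[104]=-4
$t6=(-4)-17=-21
$t6=M[104]=-4
$t6=(-4)^15=-13
$t7=104+4=108
$t0=6+2=8
cmp $t0, 18  (cmp 8,18)
bne loop: taken
$t6=M[108]=22
$t6=22-17=5
$t6=M[108]=22
$t6=22^15=25
$t7=108+4=112
$t0=8+2=10
cmp $t0, 18  (cmp 10,18)
bne loop: taken
$t6=M[112]=18
$t6=18-17=1
$t6=M[112]=18
$t6=18^15=29
$t7=112+4=116
$t0=10+2=12
cmp $t0, 18  (cmp 12,18)
bne loop: taken
$t6=M[116]=-5
$t6=(-5)-17=-22
$t6=M[116]=-5
$t6=(-5)^15=-12
$t7=116+4=120
$t0=12+2=14
cmp $t0, 18  (cmp 14,18)
bne loop: taken
$t6=M[120]=1
$t6=1-17=-16
$t6=M[120]=1
$t6=1^15=14
$t7=120+4=124
$t0=14+2=16
cmp $t0, 18  (cmp 16,18)
bne loop: taken
$t6=M[124]=1
$t6=1-17=-16
$t6=M[124]=1
$t6=1^15=14
$t7=124+4=128
$t0=16+2=18
cmp $t0, 18  (cmp 18,18)
bne loop: not taken
sw $t6, (104) → M[104]=14
halt.

14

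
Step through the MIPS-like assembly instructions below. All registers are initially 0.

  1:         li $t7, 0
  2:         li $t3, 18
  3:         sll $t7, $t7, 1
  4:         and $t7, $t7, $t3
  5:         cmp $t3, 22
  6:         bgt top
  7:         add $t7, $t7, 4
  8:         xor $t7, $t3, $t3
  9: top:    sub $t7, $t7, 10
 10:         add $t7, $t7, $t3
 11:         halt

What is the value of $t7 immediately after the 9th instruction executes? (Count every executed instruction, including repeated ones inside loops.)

-10

li $t7, 0 → $t7=0
li $t3, 18 → $t3=18
sll $t7, $t7, 1 → $t7=0<<1=0
and $t7, $t7, $t3 → $t7=0&18=0
cmp $t3, 22  (cmp 18,22)
bgt top: not taken
add $t7, $t7, 4 → $t7=0+4=4
xor $t7, $t3, $t3 → $t7=18^18=0
sub $t7, $t7, 10 → $t7=0-10=-10
After step 9: $t7 = -10.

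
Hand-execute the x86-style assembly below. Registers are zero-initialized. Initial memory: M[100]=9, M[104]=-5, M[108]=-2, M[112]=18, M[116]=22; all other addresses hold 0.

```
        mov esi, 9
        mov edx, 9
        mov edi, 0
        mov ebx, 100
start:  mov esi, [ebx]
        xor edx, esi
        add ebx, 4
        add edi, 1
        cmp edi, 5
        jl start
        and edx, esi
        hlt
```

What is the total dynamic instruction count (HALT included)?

after mov esi, 9: esi=9
after mov edx, 9: edx=9
after mov edi, 0: edi=0
after mov ebx, 100: ebx=100
after mov esi, [ebx]: esi=M[100]=9
after xor edx, esi: edx=9^9=0
after add ebx, 4: ebx=100+4=104
after add edi, 1: edi=0+1=1
cmp edi, 5  (cmp 1,5)
jl start: taken
after mov esi, [ebx]: esi=M[104]=-5
after xor edx, esi: edx=0^(-5)=-5
after add ebx, 4: ebx=104+4=108
after add edi, 1: edi=1+1=2
cmp edi, 5  (cmp 2,5)
jl start: taken
after mov esi, [ebx]: esi=M[108]=-2
after xor edx, esi: edx=(-5)^(-2)=5
after add ebx, 4: ebx=108+4=112
after add edi, 1: edi=2+1=3
cmp edi, 5  (cmp 3,5)
jl start: taken
after mov esi, [ebx]: esi=M[112]=18
after xor edx, esi: edx=5^18=23
after add ebx, 4: ebx=112+4=116
after add edi, 1: edi=3+1=4
cmp edi, 5  (cmp 4,5)
jl start: taken
after mov esi, [ebx]: esi=M[116]=22
after xor edx, esi: edx=23^22=1
after add ebx, 4: ebx=116+4=120
after add edi, 1: edi=4+1=5
cmp edi, 5  (cmp 5,5)
jl start: not taken
after and edx, esi: edx=1&22=0
halt.
Total executed instructions: 36.

36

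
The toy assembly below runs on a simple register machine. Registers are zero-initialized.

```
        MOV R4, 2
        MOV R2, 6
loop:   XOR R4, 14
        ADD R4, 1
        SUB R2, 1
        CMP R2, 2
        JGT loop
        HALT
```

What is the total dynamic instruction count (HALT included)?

23

after MOV R4, 2: R4=2
after MOV R2, 6: R2=6
after XOR R4, 14: R4=2^14=12
after ADD R4, 1: R4=12+1=13
after SUB R2, 1: R2=6-1=5
CMP R2, 2  (cmp 5,2)
JGT loop: taken
after XOR R4, 14: R4=13^14=3
after ADD R4, 1: R4=3+1=4
after SUB R2, 1: R2=5-1=4
CMP R2, 2  (cmp 4,2)
JGT loop: taken
after XOR R4, 14: R4=4^14=10
after ADD R4, 1: R4=10+1=11
after SUB R2, 1: R2=4-1=3
CMP R2, 2  (cmp 3,2)
JGT loop: taken
after XOR R4, 14: R4=11^14=5
after ADD R4, 1: R4=5+1=6
after SUB R2, 1: R2=3-1=2
CMP R2, 2  (cmp 2,2)
JGT loop: not taken
halt.
Total executed instructions: 23.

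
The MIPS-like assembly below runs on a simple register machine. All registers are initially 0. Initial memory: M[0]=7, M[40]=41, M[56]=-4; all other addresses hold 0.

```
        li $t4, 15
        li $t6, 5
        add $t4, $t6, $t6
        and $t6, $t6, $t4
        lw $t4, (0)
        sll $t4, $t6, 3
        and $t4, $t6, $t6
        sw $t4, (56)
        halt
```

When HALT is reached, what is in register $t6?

0

after li $t4, 15: $t4=15
after li $t6, 5: $t6=5
after add $t4, $t6, $t6: $t4=5+5=10
after and $t6, $t6, $t4: $t6=5&10=0
after lw $t4, (0): $t4=M[0]=7
after sll $t4, $t6, 3: $t4=0<<3=0
after and $t4, $t6, $t6: $t4=0&0=0
sw $t4, (56) → M[56]=0
halt.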